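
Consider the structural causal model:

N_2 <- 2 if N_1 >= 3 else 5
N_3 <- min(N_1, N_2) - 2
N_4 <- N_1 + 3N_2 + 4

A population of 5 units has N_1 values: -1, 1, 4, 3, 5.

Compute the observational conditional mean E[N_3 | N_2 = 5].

Conditioning on N_2=5 selects the 2 unit(s) with N_1 ∈ {-1, 1}. Their N_3 values: -3, -1. Mean = -2.

-2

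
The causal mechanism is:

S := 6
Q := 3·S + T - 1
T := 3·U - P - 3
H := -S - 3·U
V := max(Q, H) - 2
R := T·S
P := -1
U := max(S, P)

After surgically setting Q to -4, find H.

Under do(Q=-4), the mechanism Q := 3·S + T - 1 is discarded; Q is fixed at -4.
Since H is not a descendant of the intervened variable, it is unaffected.
U = max(S, P)  [with S=6, P=-1]  = 6
H = -S - 3·U  [with S=6, U=6]  = -24

-24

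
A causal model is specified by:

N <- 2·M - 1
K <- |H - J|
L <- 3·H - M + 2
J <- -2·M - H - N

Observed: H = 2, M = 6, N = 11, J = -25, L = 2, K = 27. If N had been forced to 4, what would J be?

-18

The intervention breaks the incoming arrows to N: N <- 2·M - 1 no longer applies, and N = 4.
J = -2·M - H - N  [with M=6, H=2, N=4]  = -18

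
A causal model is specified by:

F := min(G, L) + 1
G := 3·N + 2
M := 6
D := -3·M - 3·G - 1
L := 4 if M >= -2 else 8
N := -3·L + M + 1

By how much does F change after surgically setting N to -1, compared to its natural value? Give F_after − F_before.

The intervention breaks the incoming arrows to N: N := -3·L + M + 1 no longer applies, and N = -1.
L = 4 if M >= -2 else 8  [with M=6]  = 4
G = 3·N + 2  [with N=-1]  = -1
F = min(G, L) + 1  [with G=-1, L=4]  = 0
Without intervention: L = 4 if M >= -2 else 8  [with M=6]  = 4; N = -3·L + M + 1  [with L=4, M=6]  = -5; G = 3·N + 2  [with N=-5]  = -13; F = min(G, L) + 1  [with G=-13, L=4]  = -12.
Change = 0 − (-12) = 12.

12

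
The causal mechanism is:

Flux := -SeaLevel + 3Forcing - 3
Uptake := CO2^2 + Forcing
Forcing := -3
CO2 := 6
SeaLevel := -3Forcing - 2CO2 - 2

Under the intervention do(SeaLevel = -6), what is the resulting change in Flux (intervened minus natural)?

1

The intervention breaks the incoming arrows to SeaLevel: SeaLevel := -3Forcing - 2CO2 - 2 no longer applies, and SeaLevel = -6.
Flux = -SeaLevel + 3Forcing - 3  [with SeaLevel=-6, Forcing=-3]  = -6
Without intervention: SeaLevel = -3Forcing - 2CO2 - 2  [with Forcing=-3, CO2=6]  = -5; Flux = -SeaLevel + 3Forcing - 3  [with SeaLevel=-5, Forcing=-3]  = -7.
Change = -6 − (-7) = 1.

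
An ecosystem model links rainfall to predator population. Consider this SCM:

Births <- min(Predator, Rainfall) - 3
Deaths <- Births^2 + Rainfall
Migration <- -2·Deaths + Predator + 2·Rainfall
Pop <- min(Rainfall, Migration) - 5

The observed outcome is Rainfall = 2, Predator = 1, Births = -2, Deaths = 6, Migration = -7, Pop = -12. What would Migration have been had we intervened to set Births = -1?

do(Births=-1) replaces the equation Births <- min(Predator, Rainfall) - 3 with the constant Births = -1.
Deaths = Births^2 + Rainfall  [with Births=-1, Rainfall=2]  = 3
Migration = -2·Deaths + Predator + 2·Rainfall  [with Deaths=3, Predator=1, Rainfall=2]  = -1

-1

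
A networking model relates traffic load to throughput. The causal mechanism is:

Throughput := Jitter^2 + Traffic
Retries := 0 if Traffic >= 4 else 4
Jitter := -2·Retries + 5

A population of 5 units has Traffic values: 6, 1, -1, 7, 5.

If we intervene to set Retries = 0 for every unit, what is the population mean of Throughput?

28.6

do(Retries=0) breaks Retries's dependence on Traffic. With Retries=0 fixed, Throughput across the units is 31, 26, 24, 32, 30, mean 28.6.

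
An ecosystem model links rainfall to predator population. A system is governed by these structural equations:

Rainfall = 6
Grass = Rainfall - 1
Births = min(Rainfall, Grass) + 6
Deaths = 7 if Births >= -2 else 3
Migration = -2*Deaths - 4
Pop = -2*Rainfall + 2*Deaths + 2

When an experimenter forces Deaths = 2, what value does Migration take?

-8

Intervening sets Deaths = 2 and removes its equation (Deaths = 7 if Births >= -2 else 3).
Migration = -2*Deaths - 4  [with Deaths=2]  = -8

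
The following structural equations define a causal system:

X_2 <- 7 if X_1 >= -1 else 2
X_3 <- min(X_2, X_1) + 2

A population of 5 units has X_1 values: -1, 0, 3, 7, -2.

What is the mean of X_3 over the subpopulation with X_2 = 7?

Conditioning on X_2=7 selects the 4 unit(s) with X_1 ∈ {-1, 0, 3, 7}. Their X_3 values: 1, 2, 5, 9. Mean = 4.25.

4.25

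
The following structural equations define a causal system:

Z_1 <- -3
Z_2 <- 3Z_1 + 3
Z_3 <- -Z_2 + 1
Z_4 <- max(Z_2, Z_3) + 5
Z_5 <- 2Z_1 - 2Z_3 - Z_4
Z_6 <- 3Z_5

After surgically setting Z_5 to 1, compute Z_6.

3

The intervention breaks the incoming arrows to Z_5: Z_5 <- 2Z_1 - 2Z_3 - Z_4 no longer applies, and Z_5 = 1.
Z_6 = 3Z_5  [with Z_5=1]  = 3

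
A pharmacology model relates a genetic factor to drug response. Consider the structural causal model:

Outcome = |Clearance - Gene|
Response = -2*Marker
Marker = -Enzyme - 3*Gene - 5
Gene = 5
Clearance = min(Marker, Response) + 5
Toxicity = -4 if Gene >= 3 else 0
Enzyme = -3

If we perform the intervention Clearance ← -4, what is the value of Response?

do(Clearance=-4) replaces the equation Clearance = min(Marker, Response) + 5 with the constant Clearance = -4.
No directed path runs from Clearance to Response, so Response keeps its natural value.
Marker = -Enzyme - 3*Gene - 5  [with Enzyme=-3, Gene=5]  = -17
Response = -2*Marker  [with Marker=-17]  = 34

34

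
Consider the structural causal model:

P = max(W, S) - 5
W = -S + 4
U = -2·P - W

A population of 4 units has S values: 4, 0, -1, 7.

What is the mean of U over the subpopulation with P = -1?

E[U|P=-1] averages over only the 2 units with P=-1 (S = 4, 0): U = 2, -2, mean 0.

0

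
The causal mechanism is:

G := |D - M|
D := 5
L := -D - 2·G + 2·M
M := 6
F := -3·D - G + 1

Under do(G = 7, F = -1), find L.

The joint intervention fixes G = 7, F = -1, removing each variable's own equation.
L = -D - 2·G + 2·M  [with D=5, G=7, M=6]  = -7

-7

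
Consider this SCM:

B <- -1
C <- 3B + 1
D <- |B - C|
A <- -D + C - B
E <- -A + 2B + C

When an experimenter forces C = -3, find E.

do(C=-3) replaces the equation C <- 3B + 1 with the constant C = -3.
D = |B - C|  [with B=-1, C=-3]  = 2
A = -D + C - B  [with D=2, C=-3, B=-1]  = -4
E = -A + 2B + C  [with A=-4, B=-1, C=-3]  = -1

-1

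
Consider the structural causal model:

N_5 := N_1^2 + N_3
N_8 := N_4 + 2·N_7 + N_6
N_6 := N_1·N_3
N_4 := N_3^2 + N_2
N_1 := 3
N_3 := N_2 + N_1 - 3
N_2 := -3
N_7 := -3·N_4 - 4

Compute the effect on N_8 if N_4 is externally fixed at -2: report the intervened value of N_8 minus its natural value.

do(N_4=-2) replaces the equation N_4 := N_3^2 + N_2 with the constant N_4 = -2.
N_3 = N_2 + N_1 - 3  [with N_2=-3, N_1=3]  = -3
N_6 = N_1·N_3  [with N_1=3, N_3=-3]  = -9
N_7 = -3·N_4 - 4  [with N_4=-2]  = 2
N_8 = N_4 + 2·N_7 + N_6  [with N_4=-2, N_7=2, N_6=-9]  = -7
Without intervention: N_3 = N_2 + N_1 - 3  [with N_2=-3, N_1=3]  = -3; N_4 = N_3^2 + N_2  [with N_3=-3, N_2=-3]  = 6; N_6 = N_1·N_3  [with N_1=3, N_3=-3]  = -9; N_7 = -3·N_4 - 4  [with N_4=6]  = -22; N_8 = N_4 + 2·N_7 + N_6  [with N_4=6, N_7=-22, N_6=-9]  = -47.
Change = -7 − (-47) = 40.

40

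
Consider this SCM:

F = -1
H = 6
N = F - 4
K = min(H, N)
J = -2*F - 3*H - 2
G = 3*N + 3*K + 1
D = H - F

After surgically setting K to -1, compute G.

-17

Under do(K=-1), the mechanism K = min(H, N) is discarded; K is fixed at -1.
N = F - 4  [with F=-1]  = -5
G = 3*N + 3*K + 1  [with N=-5, K=-1]  = -17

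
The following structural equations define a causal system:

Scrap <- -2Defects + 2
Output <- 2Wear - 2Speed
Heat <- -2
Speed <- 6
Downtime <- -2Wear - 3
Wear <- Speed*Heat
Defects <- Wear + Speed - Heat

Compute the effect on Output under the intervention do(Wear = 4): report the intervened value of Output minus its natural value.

The intervention breaks the incoming arrows to Wear: Wear <- Speed*Heat no longer applies, and Wear = 4.
Output = 2Wear - 2Speed  [with Wear=4, Speed=6]  = -4
Without intervention: Wear = Speed*Heat  [with Speed=6, Heat=-2]  = -12; Output = 2Wear - 2Speed  [with Wear=-12, Speed=6]  = -36.
Change = -4 − (-36) = 32.

32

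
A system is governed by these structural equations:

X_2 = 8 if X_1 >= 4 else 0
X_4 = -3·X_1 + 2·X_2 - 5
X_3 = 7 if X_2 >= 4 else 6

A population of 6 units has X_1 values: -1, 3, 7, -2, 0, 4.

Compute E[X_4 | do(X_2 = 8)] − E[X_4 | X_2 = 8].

11

Under do(X_2=8), X_2's equation is replaced by X_2=8 for every unit. Per-unit X_4: 14, 2, -10, 17, 11, -1. Mean = 5.5.
Conditioning on X_2=8 selects the 2 unit(s) with X_1 ∈ {7, 4}. Their X_4 values: -10, -1. Mean = -5.5.
Difference = 5.5 − (-5.5) = 11.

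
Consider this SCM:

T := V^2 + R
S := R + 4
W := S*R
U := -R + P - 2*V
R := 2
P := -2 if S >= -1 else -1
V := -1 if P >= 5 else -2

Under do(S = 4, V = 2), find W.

8

Under do(S = 4, V = 2), each intervened variable's structural equation is replaced by its fixed value.
W = S*R  [with S=4, R=2]  = 8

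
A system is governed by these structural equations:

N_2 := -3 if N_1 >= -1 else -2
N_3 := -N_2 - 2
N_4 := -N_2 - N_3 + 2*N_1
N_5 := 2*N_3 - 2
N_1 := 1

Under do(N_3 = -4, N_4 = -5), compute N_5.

-10

Setting N_3 = -4, N_4 = -5 by intervention discards those variables' equations.
N_5 = 2*N_3 - 2  [with N_3=-4]  = -10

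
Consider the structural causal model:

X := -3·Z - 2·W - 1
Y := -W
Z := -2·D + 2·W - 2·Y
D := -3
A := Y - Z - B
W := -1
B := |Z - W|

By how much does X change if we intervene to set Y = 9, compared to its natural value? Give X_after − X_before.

The intervention breaks the incoming arrows to Y: Y := -W no longer applies, and Y = 9.
Z = -2·D + 2·W - 2·Y  [with D=-3, W=-1, Y=9]  = -14
X = -3·Z - 2·W - 1  [with Z=-14, W=-1]  = 43
Without intervention: Y = -W  [with W=-1]  = 1; Z = -2·D + 2·W - 2·Y  [with D=-3, W=-1, Y=1]  = 2; X = -3·Z - 2·W - 1  [with Z=2, W=-1]  = -5.
Change = 43 − (-5) = 48.

48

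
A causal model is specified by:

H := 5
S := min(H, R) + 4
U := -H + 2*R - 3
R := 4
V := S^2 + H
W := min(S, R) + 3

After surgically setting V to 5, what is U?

0

Under do(V=5), the mechanism V := S^2 + H is discarded; V is fixed at 5.
Since U is not a descendant of the intervened variable, it is unaffected.
U = -H + 2*R - 3  [with H=5, R=4]  = 0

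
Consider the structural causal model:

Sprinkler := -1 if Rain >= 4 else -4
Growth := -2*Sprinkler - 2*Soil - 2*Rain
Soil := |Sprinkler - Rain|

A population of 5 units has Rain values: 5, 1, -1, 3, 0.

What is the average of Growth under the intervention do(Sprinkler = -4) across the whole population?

Under do(Sprinkler=-4), Sprinkler's equation is replaced by Sprinkler=-4 for every unit. Per-unit Growth: -20, -4, 4, -12, 0. Mean = -6.4.

-6.4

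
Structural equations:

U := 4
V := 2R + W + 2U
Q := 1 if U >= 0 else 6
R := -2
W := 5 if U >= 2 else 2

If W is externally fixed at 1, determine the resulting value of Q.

do(W=1) replaces the equation W := 5 if U >= 2 else 2 with the constant W = 1.
Q is not downstream of the intervention, so its value is determined by the original equations.
Q = 1 if U >= 0 else 6  [with U=4]  = 1

1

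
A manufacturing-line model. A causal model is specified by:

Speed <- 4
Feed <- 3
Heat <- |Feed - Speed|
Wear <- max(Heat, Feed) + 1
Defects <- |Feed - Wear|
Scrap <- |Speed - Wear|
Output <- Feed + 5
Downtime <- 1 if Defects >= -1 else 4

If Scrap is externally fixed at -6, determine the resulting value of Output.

Intervening sets Scrap = -6 and removes its equation (Scrap <- |Speed - Wear|).
No directed path runs from Scrap to Output, so Output keeps its natural value.
Output = Feed + 5  [with Feed=3]  = 8

8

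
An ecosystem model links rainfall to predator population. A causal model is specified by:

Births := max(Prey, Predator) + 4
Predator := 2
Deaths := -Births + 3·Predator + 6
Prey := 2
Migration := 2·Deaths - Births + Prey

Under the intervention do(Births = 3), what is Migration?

do(Births=3) replaces the equation Births := max(Prey, Predator) + 4 with the constant Births = 3.
Deaths = -Births + 3·Predator + 6  [with Births=3, Predator=2]  = 9
Migration = 2·Deaths - Births + Prey  [with Deaths=9, Births=3, Prey=2]  = 17

17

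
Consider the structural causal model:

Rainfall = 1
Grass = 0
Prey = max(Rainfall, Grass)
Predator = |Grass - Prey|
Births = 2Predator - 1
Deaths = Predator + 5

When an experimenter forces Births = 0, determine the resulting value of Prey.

do(Births=0) replaces the equation Births = 2Predator - 1 with the constant Births = 0.
Prey is not downstream of the intervention, so its value is determined by the original equations.
Prey = max(Rainfall, Grass)  [with Rainfall=1, Grass=0]  = 1

1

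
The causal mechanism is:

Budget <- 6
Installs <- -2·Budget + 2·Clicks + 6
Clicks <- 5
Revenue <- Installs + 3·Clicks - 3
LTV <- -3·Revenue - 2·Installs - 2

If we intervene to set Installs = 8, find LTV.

do(Installs=8) replaces the equation Installs <- -2·Budget + 2·Clicks + 6 with the constant Installs = 8.
Revenue = Installs + 3·Clicks - 3  [with Installs=8, Clicks=5]  = 20
LTV = -3·Revenue - 2·Installs - 2  [with Revenue=20, Installs=8]  = -78

-78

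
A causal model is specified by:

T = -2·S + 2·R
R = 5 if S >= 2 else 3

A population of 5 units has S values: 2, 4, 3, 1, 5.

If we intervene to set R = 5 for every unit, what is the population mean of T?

The intervention sets R=5 in all 5 units regardless of S. Recomputing T per unit gives 6, 2, 4, 8, 0; average 4.

4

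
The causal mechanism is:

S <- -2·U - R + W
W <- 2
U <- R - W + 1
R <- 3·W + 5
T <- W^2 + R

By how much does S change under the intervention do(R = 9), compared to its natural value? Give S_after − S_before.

do(R=9) replaces the equation R <- 3·W + 5 with the constant R = 9.
U = R - W + 1  [with R=9, W=2]  = 8
S = -2·U - R + W  [with U=8, R=9, W=2]  = -23
Without intervention: R = 3·W + 5  [with W=2]  = 11; U = R - W + 1  [with R=11, W=2]  = 10; S = -2·U - R + W  [with U=10, R=11, W=2]  = -29.
Change = -23 − (-29) = 6.

6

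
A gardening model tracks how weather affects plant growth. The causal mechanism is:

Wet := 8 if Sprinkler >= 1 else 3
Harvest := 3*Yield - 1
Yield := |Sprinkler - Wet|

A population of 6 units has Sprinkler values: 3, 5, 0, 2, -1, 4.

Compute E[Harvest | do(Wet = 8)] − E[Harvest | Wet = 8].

Under do(Wet=8), Wet's equation is replaced by Wet=8 for every unit. Per-unit Harvest: 14, 8, 23, 17, 26, 11. Mean = 16.5.
E[Harvest|Wet=8] averages over only the 4 units with Wet=8 (Sprinkler = 3, 5, 2, 4): Harvest = 14, 8, 17, 11, mean 12.5.
Difference = 16.5 − 12.5 = 4.

4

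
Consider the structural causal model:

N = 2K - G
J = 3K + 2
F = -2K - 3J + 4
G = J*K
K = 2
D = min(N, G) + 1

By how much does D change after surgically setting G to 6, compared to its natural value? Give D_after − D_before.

10

The intervention breaks the incoming arrows to G: G = J*K no longer applies, and G = 6.
N = 2K - G  [with K=2, G=6]  = -2
D = min(N, G) + 1  [with N=-2, G=6]  = -1
Without intervention: J = 3K + 2  [with K=2]  = 8; G = J*K  [with J=8, K=2]  = 16; N = 2K - G  [with K=2, G=16]  = -12; D = min(N, G) + 1  [with N=-12, G=16]  = -11.
Change = -1 − (-11) = 10.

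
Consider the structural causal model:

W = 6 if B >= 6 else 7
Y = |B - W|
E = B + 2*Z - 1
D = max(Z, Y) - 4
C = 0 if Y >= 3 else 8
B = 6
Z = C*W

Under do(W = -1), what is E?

5

Under do(W=-1), the mechanism W = 6 if B >= 6 else 7 is discarded; W is fixed at -1.
Y = |B - W|  [with B=6, W=-1]  = 7
C = 0 if Y >= 3 else 8  [with Y=7]  = 0
Z = C*W  [with C=0, W=-1]  = 0
E = B + 2*Z - 1  [with B=6, Z=0]  = 5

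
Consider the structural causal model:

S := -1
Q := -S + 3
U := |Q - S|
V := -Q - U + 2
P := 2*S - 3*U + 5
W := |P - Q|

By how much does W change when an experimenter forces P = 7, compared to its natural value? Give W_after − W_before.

-13

The intervention breaks the incoming arrows to P: P := 2*S - 3*U + 5 no longer applies, and P = 7.
Q = -S + 3  [with S=-1]  = 4
W = |P - Q|  [with P=7, Q=4]  = 3
Without intervention: Q = -S + 3  [with S=-1]  = 4; U = |Q - S|  [with Q=4, S=-1]  = 5; P = 2*S - 3*U + 5  [with S=-1, U=5]  = -12; W = |P - Q|  [with P=-12, Q=4]  = 16.
Change = 3 − 16 = -13.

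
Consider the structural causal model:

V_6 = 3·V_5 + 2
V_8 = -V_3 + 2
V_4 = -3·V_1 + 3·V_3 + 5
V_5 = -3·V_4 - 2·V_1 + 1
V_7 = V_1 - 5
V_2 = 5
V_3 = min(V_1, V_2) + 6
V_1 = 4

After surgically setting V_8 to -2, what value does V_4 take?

The intervention breaks the incoming arrows to V_8: V_8 = -V_3 + 2 no longer applies, and V_8 = -2.
Since V_4 is not a descendant of the intervened variable, it is unaffected.
V_3 = min(V_1, V_2) + 6  [with V_1=4, V_2=5]  = 10
V_4 = -3·V_1 + 3·V_3 + 5  [with V_1=4, V_3=10]  = 23

23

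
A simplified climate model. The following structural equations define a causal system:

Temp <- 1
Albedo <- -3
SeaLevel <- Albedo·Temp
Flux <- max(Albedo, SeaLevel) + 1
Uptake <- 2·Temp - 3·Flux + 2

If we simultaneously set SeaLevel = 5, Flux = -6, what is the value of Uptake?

22

Setting SeaLevel = 5, Flux = -6 by intervention discards those variables' equations.
Uptake = 2·Temp - 3·Flux + 2  [with Temp=1, Flux=-6]  = 22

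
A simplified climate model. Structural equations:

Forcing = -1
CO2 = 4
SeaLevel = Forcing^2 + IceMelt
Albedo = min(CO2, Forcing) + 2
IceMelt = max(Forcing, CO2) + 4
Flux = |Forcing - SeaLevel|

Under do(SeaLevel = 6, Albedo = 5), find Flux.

Setting SeaLevel = 6, Albedo = 5 by intervention discards those variables' equations.
Flux = |Forcing - SeaLevel|  [with Forcing=-1, SeaLevel=6]  = 7

7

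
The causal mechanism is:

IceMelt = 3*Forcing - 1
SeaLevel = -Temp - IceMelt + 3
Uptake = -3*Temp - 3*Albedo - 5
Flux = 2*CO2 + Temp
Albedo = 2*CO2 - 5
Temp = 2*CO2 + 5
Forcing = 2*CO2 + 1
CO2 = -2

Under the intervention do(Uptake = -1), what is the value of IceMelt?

The intervention breaks the incoming arrows to Uptake: Uptake = -3*Temp - 3*Albedo - 5 no longer applies, and Uptake = -1.
Since IceMelt is not a descendant of the intervened variable, it is unaffected.
Forcing = 2*CO2 + 1  [with CO2=-2]  = -3
IceMelt = 3*Forcing - 1  [with Forcing=-3]  = -10

-10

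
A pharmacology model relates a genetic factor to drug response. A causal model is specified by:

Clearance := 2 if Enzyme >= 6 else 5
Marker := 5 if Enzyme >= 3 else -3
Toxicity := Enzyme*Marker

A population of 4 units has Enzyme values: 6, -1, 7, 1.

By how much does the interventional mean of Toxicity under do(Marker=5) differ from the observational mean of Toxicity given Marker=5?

Under do(Marker=5), Marker's equation is replaced by Marker=5 for every unit. Per-unit Toxicity: 30, -5, 35, 5. Mean = 16.25.
Conditioning on Marker=5 selects the 2 unit(s) with Enzyme ∈ {6, 7}. Their Toxicity values: 30, 35. Mean = 32.5.
Difference = 16.25 − 32.5 = -16.25.

-16.25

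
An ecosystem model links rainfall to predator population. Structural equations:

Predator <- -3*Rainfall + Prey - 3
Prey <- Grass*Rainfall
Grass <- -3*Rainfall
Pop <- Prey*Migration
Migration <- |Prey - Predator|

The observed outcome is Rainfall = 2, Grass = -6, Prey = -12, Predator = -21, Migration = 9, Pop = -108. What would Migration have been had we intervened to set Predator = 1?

13

Intervening sets Predator = 1 and removes its equation (Predator <- -3*Rainfall + Prey - 3).
Grass = -3*Rainfall  [with Rainfall=2]  = -6
Prey = Grass*Rainfall  [with Grass=-6, Rainfall=2]  = -12
Migration = |Prey - Predator|  [with Prey=-12, Predator=1]  = 13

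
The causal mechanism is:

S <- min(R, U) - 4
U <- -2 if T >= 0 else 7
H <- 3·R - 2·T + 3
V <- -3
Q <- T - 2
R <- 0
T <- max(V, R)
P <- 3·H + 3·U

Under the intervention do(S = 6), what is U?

-2

The intervention breaks the incoming arrows to S: S <- min(R, U) - 4 no longer applies, and S = 6.
U is not downstream of the intervention, so its value is determined by the original equations.
T = max(V, R)  [with V=-3, R=0]  = 0
U = -2 if T >= 0 else 7  [with T=0]  = -2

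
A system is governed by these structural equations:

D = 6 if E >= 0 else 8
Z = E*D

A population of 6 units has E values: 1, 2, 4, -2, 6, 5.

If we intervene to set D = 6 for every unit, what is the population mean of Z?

16

Under do(D=6), D's equation is replaced by D=6 for every unit. Per-unit Z: 6, 12, 24, -12, 36, 30. Mean = 16.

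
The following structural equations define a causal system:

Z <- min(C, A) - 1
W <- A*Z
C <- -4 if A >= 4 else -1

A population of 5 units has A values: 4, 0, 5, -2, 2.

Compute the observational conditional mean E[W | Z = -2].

-2

Conditioning on Z=-2 selects the 2 unit(s) with A ∈ {0, 2}. Their W values: 0, -4. Mean = -2.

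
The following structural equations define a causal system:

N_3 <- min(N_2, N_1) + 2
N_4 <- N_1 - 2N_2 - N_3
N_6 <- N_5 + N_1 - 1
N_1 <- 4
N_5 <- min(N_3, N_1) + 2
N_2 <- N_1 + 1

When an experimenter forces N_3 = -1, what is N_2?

5

Under do(N_3=-1), the mechanism N_3 <- min(N_2, N_1) + 2 is discarded; N_3 is fixed at -1.
Since N_2 is not a descendant of the intervened variable, it is unaffected.
N_2 = N_1 + 1  [with N_1=4]  = 5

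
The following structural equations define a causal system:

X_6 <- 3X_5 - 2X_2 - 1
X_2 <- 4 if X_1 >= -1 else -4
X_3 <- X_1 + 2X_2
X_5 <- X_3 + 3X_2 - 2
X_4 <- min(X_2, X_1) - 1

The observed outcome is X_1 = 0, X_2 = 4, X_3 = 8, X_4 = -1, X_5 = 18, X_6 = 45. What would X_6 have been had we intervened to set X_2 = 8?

Under do(X_2=8), the mechanism X_2 <- 4 if X_1 >= -1 else -4 is discarded; X_2 is fixed at 8.
X_3 = X_1 + 2X_2  [with X_1=0, X_2=8]  = 16
X_5 = X_3 + 3X_2 - 2  [with X_3=16, X_2=8]  = 38
X_6 = 3X_5 - 2X_2 - 1  [with X_5=38, X_2=8]  = 97

97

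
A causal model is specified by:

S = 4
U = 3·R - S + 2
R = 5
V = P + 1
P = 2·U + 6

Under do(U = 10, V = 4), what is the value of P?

The joint intervention fixes U = 10, V = 4, removing each variable's own equation.
P = 2·U + 6  [with U=10]  = 26

26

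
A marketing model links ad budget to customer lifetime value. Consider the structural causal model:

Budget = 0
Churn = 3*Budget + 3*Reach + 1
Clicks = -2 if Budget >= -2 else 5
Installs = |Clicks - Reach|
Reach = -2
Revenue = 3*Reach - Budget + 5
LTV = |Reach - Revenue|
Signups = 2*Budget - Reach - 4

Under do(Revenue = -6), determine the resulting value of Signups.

The intervention breaks the incoming arrows to Revenue: Revenue = 3*Reach - Budget + 5 no longer applies, and Revenue = -6.
Signups is not downstream of the intervention, so its value is determined by the original equations.
Signups = 2*Budget - Reach - 4  [with Budget=0, Reach=-2]  = -2

-2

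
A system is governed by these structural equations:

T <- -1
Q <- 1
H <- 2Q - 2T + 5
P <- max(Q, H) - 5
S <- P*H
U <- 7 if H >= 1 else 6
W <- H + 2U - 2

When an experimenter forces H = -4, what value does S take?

do(H=-4) replaces the equation H <- 2Q - 2T + 5 with the constant H = -4.
P = max(Q, H) - 5  [with Q=1, H=-4]  = -4
S = P*H  [with P=-4, H=-4]  = 16

16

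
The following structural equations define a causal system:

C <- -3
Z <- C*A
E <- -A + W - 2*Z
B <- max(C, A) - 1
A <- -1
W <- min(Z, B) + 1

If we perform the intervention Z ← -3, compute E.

Under do(Z=-3), the mechanism Z <- C*A is discarded; Z is fixed at -3.
B = max(C, A) - 1  [with C=-3, A=-1]  = -2
W = min(Z, B) + 1  [with Z=-3, B=-2]  = -2
E = -A + W - 2*Z  [with A=-1, W=-2, Z=-3]  = 5

5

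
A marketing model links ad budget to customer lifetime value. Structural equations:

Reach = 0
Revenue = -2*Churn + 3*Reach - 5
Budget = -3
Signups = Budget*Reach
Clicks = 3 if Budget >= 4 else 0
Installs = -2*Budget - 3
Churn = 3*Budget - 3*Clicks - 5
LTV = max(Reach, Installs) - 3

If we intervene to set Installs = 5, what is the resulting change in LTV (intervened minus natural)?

do(Installs=5) replaces the equation Installs = -2*Budget - 3 with the constant Installs = 5.
LTV = max(Reach, Installs) - 3  [with Reach=0, Installs=5]  = 2
Without intervention: Installs = -2*Budget - 3  [with Budget=-3]  = 3; LTV = max(Reach, Installs) - 3  [with Reach=0, Installs=3]  = 0.
Change = 2 − 0 = 2.

2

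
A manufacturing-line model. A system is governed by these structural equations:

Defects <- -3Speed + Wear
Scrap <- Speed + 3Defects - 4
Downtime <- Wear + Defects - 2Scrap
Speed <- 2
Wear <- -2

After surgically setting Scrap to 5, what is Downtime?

Intervening sets Scrap = 5 and removes its equation (Scrap <- Speed + 3Defects - 4).
Defects = -3Speed + Wear  [with Speed=2, Wear=-2]  = -8
Downtime = Wear + Defects - 2Scrap  [with Wear=-2, Defects=-8, Scrap=5]  = -20

-20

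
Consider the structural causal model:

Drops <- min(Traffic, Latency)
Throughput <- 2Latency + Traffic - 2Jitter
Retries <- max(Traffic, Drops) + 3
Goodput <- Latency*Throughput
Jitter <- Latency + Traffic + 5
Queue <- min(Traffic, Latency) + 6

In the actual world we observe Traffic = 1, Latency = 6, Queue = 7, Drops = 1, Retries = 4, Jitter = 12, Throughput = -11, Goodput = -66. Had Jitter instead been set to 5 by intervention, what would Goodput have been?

18

Intervening sets Jitter = 5 and removes its equation (Jitter <- Latency + Traffic + 5).
Throughput = 2Latency + Traffic - 2Jitter  [with Latency=6, Traffic=1, Jitter=5]  = 3
Goodput = Latency*Throughput  [with Latency=6, Throughput=3]  = 18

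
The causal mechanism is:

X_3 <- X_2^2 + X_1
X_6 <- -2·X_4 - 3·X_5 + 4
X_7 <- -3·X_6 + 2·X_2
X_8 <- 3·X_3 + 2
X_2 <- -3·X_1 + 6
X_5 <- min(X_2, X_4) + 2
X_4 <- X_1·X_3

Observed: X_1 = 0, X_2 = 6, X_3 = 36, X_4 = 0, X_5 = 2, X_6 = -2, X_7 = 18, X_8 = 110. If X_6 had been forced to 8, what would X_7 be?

Intervening sets X_6 = 8 and removes its equation (X_6 <- -2·X_4 - 3·X_5 + 4).
X_2 = -3·X_1 + 6  [with X_1=0]  = 6
X_7 = -3·X_6 + 2·X_2  [with X_6=8, X_2=6]  = -12

-12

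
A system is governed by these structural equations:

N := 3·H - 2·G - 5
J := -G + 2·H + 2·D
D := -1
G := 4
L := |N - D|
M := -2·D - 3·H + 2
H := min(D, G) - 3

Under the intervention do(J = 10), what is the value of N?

-25

Under do(J=10), the mechanism J := -G + 2·H + 2·D is discarded; J is fixed at 10.
Since N is not a descendant of the intervened variable, it is unaffected.
H = min(D, G) - 3  [with D=-1, G=4]  = -4
N = 3·H - 2·G - 5  [with H=-4, G=4]  = -25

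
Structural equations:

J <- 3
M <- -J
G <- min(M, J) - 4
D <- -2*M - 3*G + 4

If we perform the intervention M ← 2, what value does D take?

6

Under do(M=2), the mechanism M <- -J is discarded; M is fixed at 2.
G = min(M, J) - 4  [with M=2, J=3]  = -2
D = -2*M - 3*G + 4  [with M=2, G=-2]  = 6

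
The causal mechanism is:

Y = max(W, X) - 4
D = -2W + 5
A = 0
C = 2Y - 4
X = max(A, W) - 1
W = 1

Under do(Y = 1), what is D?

Under do(Y=1), the mechanism Y = max(W, X) - 4 is discarded; Y is fixed at 1.
Since D is not a descendant of the intervened variable, it is unaffected.
D = -2W + 5  [with W=1]  = 3

3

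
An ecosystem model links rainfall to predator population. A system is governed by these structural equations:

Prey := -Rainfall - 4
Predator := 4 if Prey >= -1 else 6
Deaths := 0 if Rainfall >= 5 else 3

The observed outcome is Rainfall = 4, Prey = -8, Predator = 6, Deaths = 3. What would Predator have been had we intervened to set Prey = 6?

The intervention breaks the incoming arrows to Prey: Prey := -Rainfall - 4 no longer applies, and Prey = 6.
Predator = 4 if Prey >= -1 else 6  [with Prey=6]  = 4

4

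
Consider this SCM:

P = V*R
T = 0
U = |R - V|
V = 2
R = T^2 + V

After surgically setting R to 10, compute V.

Under do(R=10), the mechanism R = T^2 + V is discarded; R is fixed at 10.
Since V is not a descendant of the intervened variable, it is unaffected.

2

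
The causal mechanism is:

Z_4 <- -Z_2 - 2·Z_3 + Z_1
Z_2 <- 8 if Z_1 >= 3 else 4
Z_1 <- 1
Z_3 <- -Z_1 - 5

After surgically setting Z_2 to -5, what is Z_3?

The intervention breaks the incoming arrows to Z_2: Z_2 <- 8 if Z_1 >= 3 else 4 no longer applies, and Z_2 = -5.
Since Z_3 is not a descendant of the intervened variable, it is unaffected.
Z_3 = -Z_1 - 5  [with Z_1=1]  = -6

-6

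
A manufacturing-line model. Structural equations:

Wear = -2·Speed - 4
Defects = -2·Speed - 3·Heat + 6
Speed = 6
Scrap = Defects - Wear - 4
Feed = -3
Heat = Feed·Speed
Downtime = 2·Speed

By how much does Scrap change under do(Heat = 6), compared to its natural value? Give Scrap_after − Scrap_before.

-72

The intervention breaks the incoming arrows to Heat: Heat = Feed·Speed no longer applies, and Heat = 6.
Wear = -2·Speed - 4  [with Speed=6]  = -16
Defects = -2·Speed - 3·Heat + 6  [with Speed=6, Heat=6]  = -24
Scrap = Defects - Wear - 4  [with Defects=-24, Wear=-16]  = -12
Without intervention: Heat = Feed·Speed  [with Feed=-3, Speed=6]  = -18; Wear = -2·Speed - 4  [with Speed=6]  = -16; Defects = -2·Speed - 3·Heat + 6  [with Speed=6, Heat=-18]  = 48; Scrap = Defects - Wear - 4  [with Defects=48, Wear=-16]  = 60.
Change = -12 − 60 = -72.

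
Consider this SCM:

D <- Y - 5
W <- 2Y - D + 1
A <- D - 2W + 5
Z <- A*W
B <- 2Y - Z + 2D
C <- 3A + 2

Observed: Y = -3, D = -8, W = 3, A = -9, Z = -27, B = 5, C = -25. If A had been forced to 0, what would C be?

2

The intervention breaks the incoming arrows to A: A <- D - 2W + 5 no longer applies, and A = 0.
C = 3A + 2  [with A=0]  = 2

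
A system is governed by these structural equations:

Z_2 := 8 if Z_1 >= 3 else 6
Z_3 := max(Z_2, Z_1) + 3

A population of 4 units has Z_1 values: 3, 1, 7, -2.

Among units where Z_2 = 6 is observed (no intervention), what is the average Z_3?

Observing Z_2=6 restricts to units where Z_2's equation naturally yields 6: Z_1 ∈ {1, -2}. In that subpopulation Z_3 = 9, 9, mean 9.

9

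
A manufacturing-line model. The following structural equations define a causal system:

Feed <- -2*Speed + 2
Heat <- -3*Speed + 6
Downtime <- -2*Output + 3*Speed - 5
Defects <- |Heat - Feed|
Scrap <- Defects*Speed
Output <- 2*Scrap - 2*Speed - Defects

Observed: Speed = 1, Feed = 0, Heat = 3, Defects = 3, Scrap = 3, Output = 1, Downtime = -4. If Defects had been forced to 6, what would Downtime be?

-10

The intervention breaks the incoming arrows to Defects: Defects <- |Heat - Feed| no longer applies, and Defects = 6.
Scrap = Defects*Speed  [with Defects=6, Speed=1]  = 6
Output = 2*Scrap - 2*Speed - Defects  [with Scrap=6, Speed=1, Defects=6]  = 4
Downtime = -2*Output + 3*Speed - 5  [with Output=4, Speed=1]  = -10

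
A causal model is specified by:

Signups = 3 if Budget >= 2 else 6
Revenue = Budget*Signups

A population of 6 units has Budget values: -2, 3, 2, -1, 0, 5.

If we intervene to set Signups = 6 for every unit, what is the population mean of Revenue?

7

Under do(Signups=6), Signups's equation is replaced by Signups=6 for every unit. Per-unit Revenue: -12, 18, 12, -6, 0, 30. Mean = 7.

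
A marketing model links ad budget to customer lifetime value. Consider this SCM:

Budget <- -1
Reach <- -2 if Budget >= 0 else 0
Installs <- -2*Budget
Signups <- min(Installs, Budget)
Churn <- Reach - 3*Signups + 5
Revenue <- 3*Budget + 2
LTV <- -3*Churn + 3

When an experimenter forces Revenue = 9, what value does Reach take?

do(Revenue=9) replaces the equation Revenue <- 3*Budget + 2 with the constant Revenue = 9.
Reach is not downstream of the intervention, so its value is determined by the original equations.
Reach = -2 if Budget >= 0 else 0  [with Budget=-1]  = 0

0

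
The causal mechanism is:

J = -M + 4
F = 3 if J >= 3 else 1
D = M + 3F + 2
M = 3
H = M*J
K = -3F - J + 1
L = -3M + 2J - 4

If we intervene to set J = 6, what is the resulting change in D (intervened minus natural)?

Under do(J=6), the mechanism J = -M + 4 is discarded; J is fixed at 6.
F = 3 if J >= 3 else 1  [with J=6]  = 3
D = M + 3F + 2  [with M=3, F=3]  = 14
Without intervention: J = -M + 4  [with M=3]  = 1; F = 3 if J >= 3 else 1  [with J=1]  = 1; D = M + 3F + 2  [with M=3, F=1]  = 8.
Change = 14 − 8 = 6.

6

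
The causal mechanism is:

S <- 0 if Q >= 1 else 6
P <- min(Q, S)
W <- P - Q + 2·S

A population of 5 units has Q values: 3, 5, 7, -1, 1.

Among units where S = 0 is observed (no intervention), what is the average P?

0

E[P|S=0] averages over only the 4 units with S=0 (Q = 3, 5, 7, 1): P = 0, 0, 0, 0, mean 0.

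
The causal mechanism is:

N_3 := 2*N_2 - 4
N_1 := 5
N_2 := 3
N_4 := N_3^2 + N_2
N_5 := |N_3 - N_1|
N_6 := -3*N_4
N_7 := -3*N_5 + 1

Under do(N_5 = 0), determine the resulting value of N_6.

The intervention breaks the incoming arrows to N_5: N_5 := |N_3 - N_1| no longer applies, and N_5 = 0.
Since N_6 is not a descendant of the intervened variable, it is unaffected.
N_3 = 2*N_2 - 4  [with N_2=3]  = 2
N_4 = N_3^2 + N_2  [with N_3=2, N_2=3]  = 7
N_6 = -3*N_4  [with N_4=7]  = -21

-21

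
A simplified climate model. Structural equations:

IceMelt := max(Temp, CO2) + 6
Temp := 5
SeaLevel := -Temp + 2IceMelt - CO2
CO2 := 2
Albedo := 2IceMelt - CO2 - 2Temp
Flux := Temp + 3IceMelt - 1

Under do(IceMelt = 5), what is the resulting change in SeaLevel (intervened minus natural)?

-12

do(IceMelt=5) replaces the equation IceMelt := max(Temp, CO2) + 6 with the constant IceMelt = 5.
SeaLevel = -Temp + 2IceMelt - CO2  [with Temp=5, IceMelt=5, CO2=2]  = 3
Without intervention: IceMelt = max(Temp, CO2) + 6  [with Temp=5, CO2=2]  = 11; SeaLevel = -Temp + 2IceMelt - CO2  [with Temp=5, IceMelt=11, CO2=2]  = 15.
Change = 3 − 15 = -12.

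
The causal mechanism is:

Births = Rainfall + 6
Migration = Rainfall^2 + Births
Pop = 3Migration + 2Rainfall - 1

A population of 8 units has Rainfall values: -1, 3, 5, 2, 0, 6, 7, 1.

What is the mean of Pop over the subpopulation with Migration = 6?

16

Observing Migration=6 restricts to units where Migration's equation naturally yields 6: Rainfall ∈ {-1, 0}. In that subpopulation Pop = 15, 17, mean 16.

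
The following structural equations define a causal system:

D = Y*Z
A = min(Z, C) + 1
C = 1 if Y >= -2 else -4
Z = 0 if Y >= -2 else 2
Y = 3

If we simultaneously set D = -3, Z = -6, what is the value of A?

The joint intervention fixes D = -3, Z = -6, removing each variable's own equation.
C = 1 if Y >= -2 else -4  [with Y=3]  = 1
A = min(Z, C) + 1  [with Z=-6, C=1]  = -5

-5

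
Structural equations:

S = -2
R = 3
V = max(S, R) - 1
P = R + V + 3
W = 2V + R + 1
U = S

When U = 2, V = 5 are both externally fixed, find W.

14

Under do(U = 2, V = 5), each intervened variable's structural equation is replaced by its fixed value.
W = 2V + R + 1  [with V=5, R=3]  = 14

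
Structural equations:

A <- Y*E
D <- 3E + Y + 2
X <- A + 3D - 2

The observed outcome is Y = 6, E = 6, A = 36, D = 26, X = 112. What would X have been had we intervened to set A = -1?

75

do(A=-1) replaces the equation A <- Y*E with the constant A = -1.
D = 3E + Y + 2  [with E=6, Y=6]  = 26
X = A + 3D - 2  [with A=-1, D=26]  = 75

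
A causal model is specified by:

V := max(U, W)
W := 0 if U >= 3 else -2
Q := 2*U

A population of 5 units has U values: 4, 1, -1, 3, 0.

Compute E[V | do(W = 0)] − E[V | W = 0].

Under do(W=0), W's equation is replaced by W=0 for every unit. Per-unit V: 4, 1, 0, 3, 0. Mean = 1.6.
Observing W=0 restricts to units where W's equation naturally yields 0: U ∈ {4, 3}. In that subpopulation V = 4, 3, mean 3.5.
Difference = 1.6 − 3.5 = -1.9.

-1.9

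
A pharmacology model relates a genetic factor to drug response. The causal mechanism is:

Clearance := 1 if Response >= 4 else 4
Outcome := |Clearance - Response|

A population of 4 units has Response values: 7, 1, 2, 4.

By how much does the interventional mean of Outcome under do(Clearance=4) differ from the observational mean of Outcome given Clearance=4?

Every unit gets Clearance=4 under the intervention. Outcome values become 3, 3, 2, 0; E[Outcome|do(Clearance=4)] = 2.
Observing Clearance=4 restricts to units where Clearance's equation naturally yields 4: Response ∈ {1, 2}. In that subpopulation Outcome = 3, 2, mean 2.5.
Difference = 2 − 2.5 = -0.5.

-0.5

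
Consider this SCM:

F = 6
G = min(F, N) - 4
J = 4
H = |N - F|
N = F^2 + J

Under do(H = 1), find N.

40

Under do(H=1), the mechanism H = |N - F| is discarded; H is fixed at 1.
Since N is not a descendant of the intervened variable, it is unaffected.
N = F^2 + J  [with F=6, J=4]  = 40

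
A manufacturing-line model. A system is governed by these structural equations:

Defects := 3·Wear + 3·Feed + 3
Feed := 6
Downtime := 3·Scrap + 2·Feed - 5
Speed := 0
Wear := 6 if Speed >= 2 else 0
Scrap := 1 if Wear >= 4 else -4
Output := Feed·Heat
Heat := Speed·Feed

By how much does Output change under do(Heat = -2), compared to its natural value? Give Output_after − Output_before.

The intervention breaks the incoming arrows to Heat: Heat := Speed·Feed no longer applies, and Heat = -2.
Output = Feed·Heat  [with Feed=6, Heat=-2]  = -12
Without intervention: Heat = Speed·Feed  [with Speed=0, Feed=6]  = 0; Output = Feed·Heat  [with Feed=6, Heat=0]  = 0.
Change = -12 − 0 = -12.

-12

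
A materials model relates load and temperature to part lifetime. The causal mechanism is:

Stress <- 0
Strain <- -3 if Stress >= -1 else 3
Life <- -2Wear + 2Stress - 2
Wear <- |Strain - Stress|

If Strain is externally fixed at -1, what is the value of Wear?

The intervention breaks the incoming arrows to Strain: Strain <- -3 if Stress >= -1 else 3 no longer applies, and Strain = -1.
Wear = |Strain - Stress|  [with Strain=-1, Stress=0]  = 1

1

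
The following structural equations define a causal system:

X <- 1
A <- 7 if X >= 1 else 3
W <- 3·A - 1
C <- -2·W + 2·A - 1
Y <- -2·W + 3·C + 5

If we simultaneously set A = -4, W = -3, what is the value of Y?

2

Under do(A = -4, W = -3), each intervened variable's structural equation is replaced by its fixed value.
C = -2·W + 2·A - 1  [with W=-3, A=-4]  = -3
Y = -2·W + 3·C + 5  [with W=-3, C=-3]  = 2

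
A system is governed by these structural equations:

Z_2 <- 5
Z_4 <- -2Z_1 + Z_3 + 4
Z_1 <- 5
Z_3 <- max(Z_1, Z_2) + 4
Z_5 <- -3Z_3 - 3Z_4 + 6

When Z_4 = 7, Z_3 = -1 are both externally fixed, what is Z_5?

-12

The joint intervention fixes Z_4 = 7, Z_3 = -1, removing each variable's own equation.
Z_5 = -3Z_3 - 3Z_4 + 6  [with Z_3=-1, Z_4=7]  = -12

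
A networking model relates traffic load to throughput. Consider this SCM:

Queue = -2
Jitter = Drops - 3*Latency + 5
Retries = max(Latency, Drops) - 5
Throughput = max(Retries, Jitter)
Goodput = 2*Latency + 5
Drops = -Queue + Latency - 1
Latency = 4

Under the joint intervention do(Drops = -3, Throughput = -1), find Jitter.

-10

The joint intervention fixes Drops = -3, Throughput = -1, removing each variable's own equation.
Jitter = Drops - 3*Latency + 5  [with Drops=-3, Latency=4]  = -10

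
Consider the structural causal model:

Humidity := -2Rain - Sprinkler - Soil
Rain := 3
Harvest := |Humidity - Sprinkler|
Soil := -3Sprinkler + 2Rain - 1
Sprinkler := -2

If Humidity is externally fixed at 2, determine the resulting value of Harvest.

4

Intervening sets Humidity = 2 and removes its equation (Humidity := -2Rain - Sprinkler - Soil).
Harvest = |Humidity - Sprinkler|  [with Humidity=2, Sprinkler=-2]  = 4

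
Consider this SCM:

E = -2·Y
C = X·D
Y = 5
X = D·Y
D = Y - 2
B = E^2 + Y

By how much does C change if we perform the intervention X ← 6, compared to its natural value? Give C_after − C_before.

-27

Under do(X=6), the mechanism X = D·Y is discarded; X is fixed at 6.
D = Y - 2  [with Y=5]  = 3
C = X·D  [with X=6, D=3]  = 18
Without intervention: D = Y - 2  [with Y=5]  = 3; X = D·Y  [with D=3, Y=5]  = 15; C = X·D  [with X=15, D=3]  = 45.
Change = 18 − 45 = -27.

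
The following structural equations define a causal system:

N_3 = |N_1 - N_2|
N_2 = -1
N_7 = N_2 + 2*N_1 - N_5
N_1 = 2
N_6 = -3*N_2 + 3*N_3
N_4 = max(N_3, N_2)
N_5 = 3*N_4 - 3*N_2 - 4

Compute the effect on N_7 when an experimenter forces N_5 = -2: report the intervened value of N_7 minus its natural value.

10

Under do(N_5=-2), the mechanism N_5 = 3*N_4 - 3*N_2 - 4 is discarded; N_5 is fixed at -2.
N_7 = N_2 + 2*N_1 - N_5  [with N_2=-1, N_1=2, N_5=-2]  = 5
Without intervention: N_3 = |N_1 - N_2|  [with N_1=2, N_2=-1]  = 3; N_4 = max(N_3, N_2)  [with N_3=3, N_2=-1]  = 3; N_5 = 3*N_4 - 3*N_2 - 4  [with N_4=3, N_2=-1]  = 8; N_7 = N_2 + 2*N_1 - N_5  [with N_2=-1, N_1=2, N_5=8]  = -5.
Change = 5 − (-5) = 10.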